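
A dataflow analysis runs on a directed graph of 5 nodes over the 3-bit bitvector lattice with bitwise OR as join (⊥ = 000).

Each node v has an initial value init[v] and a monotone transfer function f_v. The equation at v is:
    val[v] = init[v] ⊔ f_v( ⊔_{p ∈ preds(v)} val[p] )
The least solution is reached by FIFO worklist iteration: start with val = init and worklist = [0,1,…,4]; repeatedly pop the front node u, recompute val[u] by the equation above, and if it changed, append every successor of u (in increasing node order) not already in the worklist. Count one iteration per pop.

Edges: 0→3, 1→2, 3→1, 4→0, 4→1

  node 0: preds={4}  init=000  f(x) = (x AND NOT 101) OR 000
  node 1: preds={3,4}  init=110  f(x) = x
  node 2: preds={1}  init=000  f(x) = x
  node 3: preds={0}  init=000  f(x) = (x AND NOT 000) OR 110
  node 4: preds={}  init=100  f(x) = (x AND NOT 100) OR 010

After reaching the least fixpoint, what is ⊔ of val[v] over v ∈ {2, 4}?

110

Iteration log — 8 steps:
  step 1. node 0  ⊔preds=100  new=000  stable
  step 2. node 1  ⊔preds=100  new=110  stable
  step 3. node 2  ⊔preds=110  new=110  old=000  +wl: 
  step 4. node 3  ⊔preds=000  new=110  old=000  +wl: 1
  step 5. node 4  ⊔preds=000  new=110  old=100  +wl: 0
  step 6. node 1  ⊔preds=110  new=110  stable
  step 7. node 0  ⊔preds=110  new=010  old=000  +wl: 3
  step 8. node 3  ⊔preds=010  new=110  stable

Least fixpoint reached:
  node 0: 010
  node 1: 110
  node 2: 110
  node 3: 110
  node 4: 110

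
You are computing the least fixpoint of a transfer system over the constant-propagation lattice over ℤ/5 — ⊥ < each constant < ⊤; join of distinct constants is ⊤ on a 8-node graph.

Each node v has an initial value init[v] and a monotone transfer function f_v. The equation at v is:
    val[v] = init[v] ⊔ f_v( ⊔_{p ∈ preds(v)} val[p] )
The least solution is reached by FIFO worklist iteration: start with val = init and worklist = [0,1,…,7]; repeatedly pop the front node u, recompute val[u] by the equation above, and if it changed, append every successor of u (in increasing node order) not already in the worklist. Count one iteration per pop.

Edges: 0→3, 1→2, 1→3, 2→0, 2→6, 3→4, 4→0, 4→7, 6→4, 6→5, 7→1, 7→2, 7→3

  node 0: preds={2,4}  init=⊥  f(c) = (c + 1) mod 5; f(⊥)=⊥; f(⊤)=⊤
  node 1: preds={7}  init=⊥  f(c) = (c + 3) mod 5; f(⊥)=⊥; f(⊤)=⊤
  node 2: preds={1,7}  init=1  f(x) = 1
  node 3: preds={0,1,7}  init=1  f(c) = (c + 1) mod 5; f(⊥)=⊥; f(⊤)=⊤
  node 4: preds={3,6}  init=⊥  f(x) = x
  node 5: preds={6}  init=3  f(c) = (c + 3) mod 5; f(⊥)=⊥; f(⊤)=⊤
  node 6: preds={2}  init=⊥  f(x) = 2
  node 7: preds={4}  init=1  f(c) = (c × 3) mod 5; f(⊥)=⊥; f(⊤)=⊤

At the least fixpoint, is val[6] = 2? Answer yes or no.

Iteration log — 14 steps:
  step 1. node 0  ⊔preds=1  new=2  old=⊥  +wl: 
  step 2. node 1  ⊔preds=1  new=4  old=⊥  +wl: 
  step 3. node 2  ⊔preds=⊤  new=1  stable
  step 4. node 3  ⊔preds=⊤  new=⊤  old=1  +wl: 
  step 5. node 4  ⊔preds=⊤  new=⊤  old=⊥  +wl: 0
  step 6. node 5  ⊔preds=⊥  new=3  stable
  step 7. node 6  ⊔preds=1  new=2  old=⊥  +wl: 4,5
  step 8. node 7  ⊔preds=⊤  new=⊤  old=1  +wl: 1,2,3
  step 9. node 0  ⊔preds=⊤  new=⊤  old=2  +wl: 
  step 10. node 4  ⊔preds=⊤  new=⊤  stable
  step 11. node 5  ⊔preds=2  new=⊤  old=3  +wl: 
  step 12. node 1  ⊔preds=⊤  new=⊤  old=4  +wl: 
  step 13. node 2  ⊔preds=⊤  new=1  stable
  step 14. node 3  ⊔preds=⊤  new=⊤  stable

Least fixpoint reached:
  node 0: ⊤
  node 1: ⊤
  node 2: 1
  node 3: ⊤
  node 4: ⊤
  node 5: ⊤
  node 6: 2
  node 7: ⊤

yes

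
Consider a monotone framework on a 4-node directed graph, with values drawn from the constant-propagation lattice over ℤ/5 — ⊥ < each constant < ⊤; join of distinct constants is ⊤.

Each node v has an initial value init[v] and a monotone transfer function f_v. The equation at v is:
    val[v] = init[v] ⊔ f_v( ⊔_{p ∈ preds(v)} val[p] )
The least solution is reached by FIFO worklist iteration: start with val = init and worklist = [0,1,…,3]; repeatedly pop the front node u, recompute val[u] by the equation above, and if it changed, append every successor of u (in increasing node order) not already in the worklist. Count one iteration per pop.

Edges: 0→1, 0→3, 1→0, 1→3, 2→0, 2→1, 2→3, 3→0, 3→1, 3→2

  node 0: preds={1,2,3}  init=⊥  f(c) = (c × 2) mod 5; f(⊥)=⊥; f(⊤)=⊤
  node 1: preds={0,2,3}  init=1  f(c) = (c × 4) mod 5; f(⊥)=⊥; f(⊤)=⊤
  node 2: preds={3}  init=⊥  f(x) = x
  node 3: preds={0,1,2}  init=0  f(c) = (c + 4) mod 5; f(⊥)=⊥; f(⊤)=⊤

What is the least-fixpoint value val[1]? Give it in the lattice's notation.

Iteration log — 10 steps:
  step 1. node 0  ⊔preds=⊤  new=⊤  old=⊥  +wl: 
  step 2. node 1  ⊔preds=⊤  new=⊤  old=1  +wl: 0
  step 3. node 2  ⊔preds=0  new=0  old=⊥  +wl: 1
  step 4. node 3  ⊔preds=⊤  new=⊤  old=0  +wl: 2
  step 5. node 0  ⊔preds=⊤  new=⊤  stable
  step 6. node 1  ⊔preds=⊤  new=⊤  stable
  step 7. node 2  ⊔preds=⊤  new=⊤  old=0  +wl: 0,1,3
  step 8. node 0  ⊔preds=⊤  new=⊤  stable
  step 9. node 1  ⊔preds=⊤  new=⊤  stable
  step 10. node 3  ⊔preds=⊤  new=⊤  stable

Least fixpoint reached:
  node 0: ⊤
  node 1: ⊤
  node 2: ⊤
  node 3: ⊤

⊤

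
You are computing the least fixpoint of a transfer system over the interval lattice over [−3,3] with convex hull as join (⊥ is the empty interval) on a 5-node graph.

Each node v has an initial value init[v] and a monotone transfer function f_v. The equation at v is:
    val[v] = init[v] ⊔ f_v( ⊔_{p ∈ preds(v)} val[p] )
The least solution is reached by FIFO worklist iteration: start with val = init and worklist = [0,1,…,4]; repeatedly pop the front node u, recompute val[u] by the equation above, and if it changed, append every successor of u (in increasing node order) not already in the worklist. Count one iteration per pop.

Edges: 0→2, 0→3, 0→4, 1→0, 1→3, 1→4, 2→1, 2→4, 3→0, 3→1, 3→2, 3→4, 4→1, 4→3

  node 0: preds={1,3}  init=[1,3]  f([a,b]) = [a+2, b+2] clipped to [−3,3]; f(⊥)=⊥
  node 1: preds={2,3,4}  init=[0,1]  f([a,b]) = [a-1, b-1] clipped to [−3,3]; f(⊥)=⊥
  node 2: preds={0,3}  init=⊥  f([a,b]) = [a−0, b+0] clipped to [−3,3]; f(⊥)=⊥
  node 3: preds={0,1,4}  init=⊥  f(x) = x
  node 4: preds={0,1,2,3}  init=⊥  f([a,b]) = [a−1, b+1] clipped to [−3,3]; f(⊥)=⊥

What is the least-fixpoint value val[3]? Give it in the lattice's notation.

Iteration log — 20 steps:
  step 1. node 0  ⊔preds=[0,1]  new=[1,3]  stable
  step 2. node 1  ⊔preds=⊥  new=[0,1]  stable
  step 3. node 2  ⊔preds=[1,3]  new=[1,3]  old=⊥  +wl: 1
  step 4. node 3  ⊔preds=[0,3]  new=[0,3]  old=⊥  +wl: 0,2
  step 5. node 4  ⊔preds=[0,3]  new=[-1,3]  old=⊥  +wl: 3
  step 6. node 1  ⊔preds=[-1,3]  new=[-2,2]  old=[0,1]  +wl: 4
  step 7. node 0  ⊔preds=[-2,3]  new=[0,3]  old=[1,3]  +wl: 
  step 8. node 2  ⊔preds=[0,3]  new=[0,3]  old=[1,3]  +wl: 1
  step 9. node 3  ⊔preds=[-2,3]  new=[-2,3]  old=[0,3]  +wl: 0,2
  step 10. node 4  ⊔preds=[-2,3]  new=[-3,3]  old=[-1,3]  +wl: 3
  step 11. node 1  ⊔preds=[-3,3]  new=[-3,2]  old=[-2,2]  +wl: 4
  step 12. node 0  ⊔preds=[-3,3]  new=[-1,3]  old=[0,3]  +wl: 
  step 13. node 2  ⊔preds=[-2,3]  new=[-2,3]  old=[0,3]  +wl: 1
  step 14. node 3  ⊔preds=[-3,3]  new=[-3,3]  old=[-2,3]  +wl: 0,2
  step 15. node 4  ⊔preds=[-3,3]  new=[-3,3]  stable
  step 16. node 1  ⊔preds=[-3,3]  new=[-3,2]  stable
  step 17. node 0  ⊔preds=[-3,3]  new=[-1,3]  stable
  step 18. node 2  ⊔preds=[-3,3]  new=[-3,3]  old=[-2,3]  +wl: 1,4
  step 19. node 1  ⊔preds=[-3,3]  new=[-3,2]  stable
  step 20. node 4  ⊔preds=[-3,3]  new=[-3,3]  stable

Least fixpoint reached:
  node 0: [-1,3]
  node 1: [-3,2]
  node 2: [-3,3]
  node 3: [-3,3]
  node 4: [-3,3]

[-3,3]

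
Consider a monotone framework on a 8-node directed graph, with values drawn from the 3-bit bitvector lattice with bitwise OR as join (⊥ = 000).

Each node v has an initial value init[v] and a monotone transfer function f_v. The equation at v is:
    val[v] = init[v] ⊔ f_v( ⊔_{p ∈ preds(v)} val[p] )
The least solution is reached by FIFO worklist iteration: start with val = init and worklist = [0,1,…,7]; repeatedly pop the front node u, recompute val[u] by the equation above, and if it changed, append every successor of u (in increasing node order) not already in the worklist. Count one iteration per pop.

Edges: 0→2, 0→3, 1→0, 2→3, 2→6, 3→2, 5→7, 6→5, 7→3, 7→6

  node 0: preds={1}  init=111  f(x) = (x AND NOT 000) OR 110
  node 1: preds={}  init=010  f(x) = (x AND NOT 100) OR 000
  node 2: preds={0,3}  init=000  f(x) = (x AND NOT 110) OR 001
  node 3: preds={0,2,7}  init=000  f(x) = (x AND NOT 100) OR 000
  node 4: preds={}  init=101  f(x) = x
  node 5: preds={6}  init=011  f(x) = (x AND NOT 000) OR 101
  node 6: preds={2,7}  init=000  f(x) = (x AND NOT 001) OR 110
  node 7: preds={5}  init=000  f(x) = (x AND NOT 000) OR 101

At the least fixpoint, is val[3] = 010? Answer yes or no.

no

Iteration log — 12 steps:
  step 1. node 0  ⊔preds=010  new=111  stable
  step 2. node 1  ⊔preds=000  new=010  stable
  step 3. node 2  ⊔preds=111  new=001  old=000  +wl: 
  step 4. node 3  ⊔preds=111  new=011  old=000  +wl: 2
  step 5. node 4  ⊔preds=000  new=101  stable
  step 6. node 5  ⊔preds=000  new=111  old=011  +wl: 
  step 7. node 6  ⊔preds=001  new=110  old=000  +wl: 5
  step 8. node 7  ⊔preds=111  new=111  old=000  +wl: 3,6
  step 9. node 2  ⊔preds=111  new=001  stable
  step 10. node 5  ⊔preds=110  new=111  stable
  step 11. node 3  ⊔preds=111  new=011  stable
  step 12. node 6  ⊔preds=111  new=110  stable

Least fixpoint reached:
  node 0: 111
  node 1: 010
  node 2: 001
  node 3: 011
  node 4: 101
  node 5: 111
  node 6: 110
  node 7: 111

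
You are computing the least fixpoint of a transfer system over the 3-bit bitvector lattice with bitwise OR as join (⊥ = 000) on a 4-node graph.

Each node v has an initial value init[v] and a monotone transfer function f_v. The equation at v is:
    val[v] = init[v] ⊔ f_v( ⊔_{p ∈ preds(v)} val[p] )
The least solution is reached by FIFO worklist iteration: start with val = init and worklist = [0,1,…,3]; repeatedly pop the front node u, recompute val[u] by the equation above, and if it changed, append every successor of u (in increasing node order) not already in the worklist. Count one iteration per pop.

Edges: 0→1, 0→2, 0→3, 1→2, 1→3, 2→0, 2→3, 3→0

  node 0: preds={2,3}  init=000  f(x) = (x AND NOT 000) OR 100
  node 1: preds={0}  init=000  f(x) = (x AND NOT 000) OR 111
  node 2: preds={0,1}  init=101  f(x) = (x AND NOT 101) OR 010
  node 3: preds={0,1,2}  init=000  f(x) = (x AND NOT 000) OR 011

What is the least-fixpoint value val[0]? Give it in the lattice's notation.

111

Trace (8 dequeues):
  [1] u=0 | in 101 | out 101 | prev 000 | push {}
  [2] u=1 | in 101 | out 111 | prev 000 | push {}
  [3] u=2 | in 111 | out 111 | prev 101 | push {0}
  [4] u=3 | in 111 | out 111 | prev 000 | push {}
  [5] u=0 | in 111 | out 111 | prev 101 | push {1,2,3}
  [6] u=1 | in 111 | out 111 | ==
  [7] u=2 | in 111 | out 111 | ==
  [8] u=3 | in 111 | out 111 | ==

Converged values:
  [0] 111
  [1] 111
  [2] 111
  [3] 111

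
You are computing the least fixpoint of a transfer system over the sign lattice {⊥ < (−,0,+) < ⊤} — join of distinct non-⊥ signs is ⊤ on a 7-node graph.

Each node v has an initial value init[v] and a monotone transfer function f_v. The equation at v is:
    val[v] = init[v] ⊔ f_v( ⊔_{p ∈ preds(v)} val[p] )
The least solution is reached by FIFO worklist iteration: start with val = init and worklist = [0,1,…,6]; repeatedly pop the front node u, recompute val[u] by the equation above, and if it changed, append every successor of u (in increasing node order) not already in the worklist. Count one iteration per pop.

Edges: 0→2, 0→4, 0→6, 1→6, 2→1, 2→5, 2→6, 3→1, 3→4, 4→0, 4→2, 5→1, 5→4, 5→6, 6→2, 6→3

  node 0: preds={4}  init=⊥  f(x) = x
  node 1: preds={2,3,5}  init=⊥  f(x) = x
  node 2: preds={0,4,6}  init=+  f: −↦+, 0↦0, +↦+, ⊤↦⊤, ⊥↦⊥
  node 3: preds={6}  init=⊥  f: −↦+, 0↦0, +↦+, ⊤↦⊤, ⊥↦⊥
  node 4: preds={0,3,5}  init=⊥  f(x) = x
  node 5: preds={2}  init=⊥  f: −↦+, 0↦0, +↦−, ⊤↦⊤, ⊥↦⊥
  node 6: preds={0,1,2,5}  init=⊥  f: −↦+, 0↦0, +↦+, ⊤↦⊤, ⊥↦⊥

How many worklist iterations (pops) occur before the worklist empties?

Trace (23 dequeues):
  [1] u=0 | in ⊥ | out ⊥ | ==
  [2] u=1 | in + | out + | prev ⊥ | push {}
  [3] u=2 | in ⊥ | out + | ==
  [4] u=3 | in ⊥ | out ⊥ | ==
  [5] u=4 | in ⊥ | out ⊥ | ==
  [6] u=5 | in + | out − | prev ⊥ | push {1,4}
  [7] u=6 | in ⊤ | out ⊤ | prev ⊥ | push {2,3}
  [8] u=1 | in ⊤ | out ⊤ | prev + | push {6}
  [9] u=4 | in − | out − | prev ⊥ | push {0}
  [10] u=2 | in ⊤ | out ⊤ | prev + | push {1,5}
  [11] u=3 | in ⊤ | out ⊤ | prev ⊥ | push {4}
  [12] u=6 | in ⊤ | out ⊤ | ==
  [13] u=0 | in − | out − | prev ⊥ | push {2,6}
  [14] u=1 | in ⊤ | out ⊤ | ==
  [15] u=5 | in ⊤ | out ⊤ | prev − | push {1}
  [16] u=4 | in ⊤ | out ⊤ | prev − | push {0}
  [17] u=2 | in ⊤ | out ⊤ | ==
  [18] u=6 | in ⊤ | out ⊤ | ==
  [19] u=1 | in ⊤ | out ⊤ | ==
  [20] u=0 | in ⊤ | out ⊤ | prev − | push {2,4,6}
  [21] u=2 | in ⊤ | out ⊤ | ==
  [22] u=4 | in ⊤ | out ⊤ | ==
  [23] u=6 | in ⊤ | out ⊤ | ==

Converged values:
  [0] ⊤
  [1] ⊤
  [2] ⊤
  [3] ⊤
  [4] ⊤
  [5] ⊤
  [6] ⊤

23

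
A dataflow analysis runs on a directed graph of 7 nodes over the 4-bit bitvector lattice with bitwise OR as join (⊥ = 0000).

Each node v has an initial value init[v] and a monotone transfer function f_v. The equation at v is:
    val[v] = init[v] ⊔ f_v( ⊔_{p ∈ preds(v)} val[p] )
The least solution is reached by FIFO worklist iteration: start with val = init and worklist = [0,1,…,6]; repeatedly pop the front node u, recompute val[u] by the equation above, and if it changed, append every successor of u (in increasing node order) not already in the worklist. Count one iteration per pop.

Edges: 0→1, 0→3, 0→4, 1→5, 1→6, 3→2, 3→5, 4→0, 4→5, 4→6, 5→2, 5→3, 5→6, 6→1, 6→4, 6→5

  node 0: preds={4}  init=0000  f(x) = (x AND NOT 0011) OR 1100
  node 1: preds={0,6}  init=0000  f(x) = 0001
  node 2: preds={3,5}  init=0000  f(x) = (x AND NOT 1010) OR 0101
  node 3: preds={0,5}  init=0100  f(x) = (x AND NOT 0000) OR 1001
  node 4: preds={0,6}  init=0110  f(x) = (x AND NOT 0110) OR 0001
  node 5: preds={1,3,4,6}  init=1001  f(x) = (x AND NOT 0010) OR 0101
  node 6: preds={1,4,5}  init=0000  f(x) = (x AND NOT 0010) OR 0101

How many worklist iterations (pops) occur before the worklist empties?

Trace (13 dequeues):
  [1] u=0 | in 0110 | out 1100 | prev 0000 | push {}
  [2] u=1 | in 1100 | out 0001 | prev 0000 | push {}
  [3] u=2 | in 1101 | out 0101 | prev 0000 | push {}
  [4] u=3 | in 1101 | out 1101 | prev 0100 | push {2}
  [5] u=4 | in 1100 | out 1111 | prev 0110 | push {0}
  [6] u=5 | in 1111 | out 1101 | prev 1001 | push {3}
  [7] u=6 | in 1111 | out 1101 | prev 0000 | push {1,4,5}
  [8] u=2 | in 1101 | out 0101 | ==
  [9] u=0 | in 1111 | out 1100 | ==
  [10] u=3 | in 1101 | out 1101 | ==
  [11] u=1 | in 1101 | out 0001 | ==
  [12] u=4 | in 1101 | out 1111 | ==
  [13] u=5 | in 1111 | out 1101 | ==

Converged values:
  [0] 1100
  [1] 0001
  [2] 0101
  [3] 1101
  [4] 1111
  [5] 1101
  [6] 1101

13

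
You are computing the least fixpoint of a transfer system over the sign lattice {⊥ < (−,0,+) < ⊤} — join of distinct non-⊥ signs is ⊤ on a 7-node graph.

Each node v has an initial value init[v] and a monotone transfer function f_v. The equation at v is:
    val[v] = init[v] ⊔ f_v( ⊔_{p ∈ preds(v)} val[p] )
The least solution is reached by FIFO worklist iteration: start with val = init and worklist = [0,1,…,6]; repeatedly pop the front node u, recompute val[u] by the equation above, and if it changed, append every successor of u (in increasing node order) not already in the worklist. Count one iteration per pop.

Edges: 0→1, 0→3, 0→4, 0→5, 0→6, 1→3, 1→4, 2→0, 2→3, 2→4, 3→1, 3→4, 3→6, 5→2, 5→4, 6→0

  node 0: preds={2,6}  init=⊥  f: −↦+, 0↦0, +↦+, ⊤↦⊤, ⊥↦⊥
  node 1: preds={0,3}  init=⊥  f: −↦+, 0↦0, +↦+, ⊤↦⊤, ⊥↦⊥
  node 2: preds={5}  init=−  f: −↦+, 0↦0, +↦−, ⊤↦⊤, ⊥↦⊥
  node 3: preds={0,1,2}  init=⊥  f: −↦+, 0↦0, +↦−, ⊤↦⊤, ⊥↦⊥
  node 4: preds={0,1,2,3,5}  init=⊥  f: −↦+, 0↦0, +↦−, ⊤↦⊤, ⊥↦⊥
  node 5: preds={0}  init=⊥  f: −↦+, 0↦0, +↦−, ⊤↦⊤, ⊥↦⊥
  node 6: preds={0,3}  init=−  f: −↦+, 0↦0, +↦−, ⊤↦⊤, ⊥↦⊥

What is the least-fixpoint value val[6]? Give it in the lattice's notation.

Worklist (18 pops):
  #1 pop 0: in=− → + (was ⊥); enqueue []
  #2 pop 1: in=+ → + (was ⊥); enqueue []
  #3 pop 2: in=⊥ → − (no change)
  #4 pop 3: in=⊤ → ⊤ (was ⊥); enqueue [1]
  #5 pop 4: in=⊤ → ⊤ (was ⊥); enqueue []
  #6 pop 5: in=+ → − (was ⊥); enqueue [2,4]
  #7 pop 6: in=⊤ → ⊤ (was −); enqueue [0]
  #8 pop 1: in=⊤ → ⊤ (was +); enqueue [3]
  #9 pop 2: in=− → ⊤ (was −); enqueue []
  #10 pop 4: in=⊤ → ⊤ (no change)
  #11 pop 0: in=⊤ → ⊤ (was +); enqueue [1,4,5,6]
  #12 pop 3: in=⊤ → ⊤ (no change)
  #13 pop 1: in=⊤ → ⊤ (no change)
  #14 pop 4: in=⊤ → ⊤ (no change)
  #15 pop 5: in=⊤ → ⊤ (was −); enqueue [2,4]
  #16 pop 6: in=⊤ → ⊤ (no change)
  #17 pop 2: in=⊤ → ⊤ (no change)
  #18 pop 4: in=⊤ → ⊤ (no change)

Fixpoint:
  val[0] = ⊤
  val[1] = ⊤
  val[2] = ⊤
  val[3] = ⊤
  val[4] = ⊤
  val[5] = ⊤
  val[6] = ⊤

⊤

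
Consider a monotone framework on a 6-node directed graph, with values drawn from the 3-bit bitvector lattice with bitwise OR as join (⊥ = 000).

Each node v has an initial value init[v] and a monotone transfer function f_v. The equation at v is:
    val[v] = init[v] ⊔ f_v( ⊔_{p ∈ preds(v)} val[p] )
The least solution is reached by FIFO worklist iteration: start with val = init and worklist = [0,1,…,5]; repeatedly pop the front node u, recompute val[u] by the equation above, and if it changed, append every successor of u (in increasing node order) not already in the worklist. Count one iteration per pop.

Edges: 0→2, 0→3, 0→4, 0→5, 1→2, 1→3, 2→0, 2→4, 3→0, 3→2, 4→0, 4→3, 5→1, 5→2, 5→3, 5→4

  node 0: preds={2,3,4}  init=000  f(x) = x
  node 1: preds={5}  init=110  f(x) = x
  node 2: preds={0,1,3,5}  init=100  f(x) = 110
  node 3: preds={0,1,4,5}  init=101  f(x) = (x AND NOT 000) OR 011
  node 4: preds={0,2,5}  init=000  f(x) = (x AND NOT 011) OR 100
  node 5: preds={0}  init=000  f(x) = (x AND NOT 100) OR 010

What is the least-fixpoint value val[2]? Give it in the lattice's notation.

Iteration log — 14 steps:
  step 1. node 0  ⊔preds=101  new=101  old=000  +wl: 
  step 2. node 1  ⊔preds=000  new=110  stable
  step 3. node 2  ⊔preds=111  new=110  old=100  +wl: 0
  step 4. node 3  ⊔preds=111  new=111  old=101  +wl: 2
  step 5. node 4  ⊔preds=111  new=100  old=000  +wl: 3
  step 6. node 5  ⊔preds=101  new=011  old=000  +wl: 1,4
  step 7. node 0  ⊔preds=111  new=111  old=101  +wl: 5
  step 8. node 2  ⊔preds=111  new=110  stable
  step 9. node 3  ⊔preds=111  new=111  stable
  step 10. node 1  ⊔preds=011  new=111  old=110  +wl: 2,3
  step 11. node 4  ⊔preds=111  new=100  stable
  step 12. node 5  ⊔preds=111  new=011  stable
  step 13. node 2  ⊔preds=111  new=110  stable
  step 14. node 3  ⊔preds=111  new=111  stable

Least fixpoint reached:
  node 0: 111
  node 1: 111
  node 2: 110
  node 3: 111
  node 4: 100
  node 5: 011

110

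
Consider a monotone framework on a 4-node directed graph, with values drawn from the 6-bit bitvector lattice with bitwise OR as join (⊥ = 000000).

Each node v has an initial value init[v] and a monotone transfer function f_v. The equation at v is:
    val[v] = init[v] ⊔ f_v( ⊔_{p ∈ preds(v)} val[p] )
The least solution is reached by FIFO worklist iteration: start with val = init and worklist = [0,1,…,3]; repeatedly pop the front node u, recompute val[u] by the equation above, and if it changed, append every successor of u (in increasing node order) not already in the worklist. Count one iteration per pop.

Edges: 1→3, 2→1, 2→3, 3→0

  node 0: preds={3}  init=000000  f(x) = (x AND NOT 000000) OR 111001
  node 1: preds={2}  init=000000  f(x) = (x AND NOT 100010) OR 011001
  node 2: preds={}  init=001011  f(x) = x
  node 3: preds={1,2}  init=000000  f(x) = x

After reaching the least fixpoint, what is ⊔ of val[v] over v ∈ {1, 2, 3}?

Iteration log — 5 steps:
  step 1. node 0  ⊔preds=000000  new=111001  old=000000  +wl: 
  step 2. node 1  ⊔preds=001011  new=011001  old=000000  +wl: 
  step 3. node 2  ⊔preds=000000  new=001011  stable
  step 4. node 3  ⊔preds=011011  new=011011  old=000000  +wl: 0
  step 5. node 0  ⊔preds=011011  new=111011  old=111001  +wl: 

Least fixpoint reached:
  node 0: 111011
  node 1: 011001
  node 2: 001011
  node 3: 011011

011011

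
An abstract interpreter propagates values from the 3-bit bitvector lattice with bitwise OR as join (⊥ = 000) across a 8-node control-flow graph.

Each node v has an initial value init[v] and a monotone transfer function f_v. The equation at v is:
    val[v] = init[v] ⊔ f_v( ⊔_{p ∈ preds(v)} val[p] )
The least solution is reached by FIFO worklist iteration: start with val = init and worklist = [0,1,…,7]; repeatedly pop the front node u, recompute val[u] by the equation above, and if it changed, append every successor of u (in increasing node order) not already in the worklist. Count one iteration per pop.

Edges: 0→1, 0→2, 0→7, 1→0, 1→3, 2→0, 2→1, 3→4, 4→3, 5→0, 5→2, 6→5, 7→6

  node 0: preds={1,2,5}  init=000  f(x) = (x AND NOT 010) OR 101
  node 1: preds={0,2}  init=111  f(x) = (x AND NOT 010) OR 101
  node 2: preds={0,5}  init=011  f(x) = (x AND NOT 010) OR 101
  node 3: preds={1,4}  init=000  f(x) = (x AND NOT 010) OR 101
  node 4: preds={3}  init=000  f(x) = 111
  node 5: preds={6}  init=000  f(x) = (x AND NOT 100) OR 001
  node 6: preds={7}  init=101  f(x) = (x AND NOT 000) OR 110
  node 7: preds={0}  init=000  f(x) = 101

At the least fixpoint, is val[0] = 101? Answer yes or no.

Trace (16 dequeues):
  [1] u=0 | in 111 | out 101 | prev 000 | push {}
  [2] u=1 | in 111 | out 111 | ==
  [3] u=2 | in 101 | out 111 | prev 011 | push {0,1}
  [4] u=3 | in 111 | out 101 | prev 000 | push {}
  [5] u=4 | in 101 | out 111 | prev 000 | push {3}
  [6] u=5 | in 101 | out 001 | prev 000 | push {2}
  [7] u=6 | in 000 | out 111 | prev 101 | push {5}
  [8] u=7 | in 101 | out 101 | prev 000 | push {6}
  [9] u=0 | in 111 | out 101 | ==
  [10] u=1 | in 111 | out 111 | ==
  [11] u=3 | in 111 | out 101 | ==
  [12] u=2 | in 101 | out 111 | ==
  [13] u=5 | in 111 | out 011 | prev 001 | push {0,2}
  [14] u=6 | in 101 | out 111 | ==
  [15] u=0 | in 111 | out 101 | ==
  [16] u=2 | in 111 | out 111 | ==

Converged values:
  [0] 101
  [1] 111
  [2] 111
  [3] 101
  [4] 111
  [5] 011
  [6] 111
  [7] 101

yes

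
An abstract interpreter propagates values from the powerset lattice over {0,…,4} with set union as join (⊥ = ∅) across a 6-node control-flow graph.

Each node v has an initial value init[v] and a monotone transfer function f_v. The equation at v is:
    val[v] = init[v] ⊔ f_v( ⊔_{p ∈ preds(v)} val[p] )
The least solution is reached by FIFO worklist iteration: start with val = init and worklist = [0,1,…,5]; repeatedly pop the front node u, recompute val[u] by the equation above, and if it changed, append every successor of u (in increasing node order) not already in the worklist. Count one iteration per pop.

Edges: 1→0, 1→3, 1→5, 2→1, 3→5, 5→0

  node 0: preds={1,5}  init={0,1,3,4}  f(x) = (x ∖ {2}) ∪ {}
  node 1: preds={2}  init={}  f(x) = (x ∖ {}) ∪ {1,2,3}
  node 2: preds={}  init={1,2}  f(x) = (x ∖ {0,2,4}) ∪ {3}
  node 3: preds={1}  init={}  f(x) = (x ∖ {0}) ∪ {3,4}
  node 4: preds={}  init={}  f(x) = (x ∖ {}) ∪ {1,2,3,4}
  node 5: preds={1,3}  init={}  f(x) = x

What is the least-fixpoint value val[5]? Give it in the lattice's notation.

{1,2,3,4}

Iteration log — 8 steps:
  step 1. node 0  ⊔preds={}  new={0,1,3,4}  stable
  step 2. node 1  ⊔preds={1,2}  new={1,2,3}  old={}  +wl: 0
  step 3. node 2  ⊔preds={}  new={1,2,3}  old={1,2}  +wl: 1
  step 4. node 3  ⊔preds={1,2,3}  new={1,2,3,4}  old={}  +wl: 
  step 5. node 4  ⊔preds={}  new={1,2,3,4}  old={}  +wl: 
  step 6. node 5  ⊔preds={1,2,3,4}  new={1,2,3,4}  old={}  +wl: 
  step 7. node 0  ⊔preds={1,2,3,4}  new={0,1,3,4}  stable
  step 8. node 1  ⊔preds={1,2,3}  new={1,2,3}  stable

Least fixpoint reached:
  node 0: {0,1,3,4}
  node 1: {1,2,3}
  node 2: {1,2,3}
  node 3: {1,2,3,4}
  node 4: {1,2,3,4}
  node 5: {1,2,3,4}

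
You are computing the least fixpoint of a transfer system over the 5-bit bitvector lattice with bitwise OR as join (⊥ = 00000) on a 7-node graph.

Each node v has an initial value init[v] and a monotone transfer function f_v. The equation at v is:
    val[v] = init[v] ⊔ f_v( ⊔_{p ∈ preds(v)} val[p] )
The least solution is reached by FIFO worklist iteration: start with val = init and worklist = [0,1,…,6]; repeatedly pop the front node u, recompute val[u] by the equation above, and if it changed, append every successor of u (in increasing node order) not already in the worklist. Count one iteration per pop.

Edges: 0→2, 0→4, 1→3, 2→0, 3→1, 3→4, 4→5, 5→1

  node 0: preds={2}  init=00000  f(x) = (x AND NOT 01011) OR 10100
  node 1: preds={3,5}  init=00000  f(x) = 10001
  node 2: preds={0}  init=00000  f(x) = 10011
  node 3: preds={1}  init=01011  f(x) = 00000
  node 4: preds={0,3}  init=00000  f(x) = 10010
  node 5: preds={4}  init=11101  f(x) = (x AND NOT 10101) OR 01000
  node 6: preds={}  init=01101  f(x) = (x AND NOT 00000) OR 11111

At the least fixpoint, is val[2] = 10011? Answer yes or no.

Trace (9 dequeues):
  [1] u=0 | in 00000 | out 10100 | prev 00000 | push {}
  [2] u=1 | in 11111 | out 10001 | prev 00000 | push {}
  [3] u=2 | in 10100 | out 10011 | prev 00000 | push {0}
  [4] u=3 | in 10001 | out 01011 | ==
  [5] u=4 | in 11111 | out 10010 | prev 00000 | push {}
  [6] u=5 | in 10010 | out 11111 | prev 11101 | push {1}
  [7] u=6 | in 00000 | out 11111 | prev 01101 | push {}
  [8] u=0 | in 10011 | out 10100 | ==
  [9] u=1 | in 11111 | out 10001 | ==

Converged values:
  [0] 10100
  [1] 10001
  [2] 10011
  [3] 01011
  [4] 10010
  [5] 11111
  [6] 11111

yes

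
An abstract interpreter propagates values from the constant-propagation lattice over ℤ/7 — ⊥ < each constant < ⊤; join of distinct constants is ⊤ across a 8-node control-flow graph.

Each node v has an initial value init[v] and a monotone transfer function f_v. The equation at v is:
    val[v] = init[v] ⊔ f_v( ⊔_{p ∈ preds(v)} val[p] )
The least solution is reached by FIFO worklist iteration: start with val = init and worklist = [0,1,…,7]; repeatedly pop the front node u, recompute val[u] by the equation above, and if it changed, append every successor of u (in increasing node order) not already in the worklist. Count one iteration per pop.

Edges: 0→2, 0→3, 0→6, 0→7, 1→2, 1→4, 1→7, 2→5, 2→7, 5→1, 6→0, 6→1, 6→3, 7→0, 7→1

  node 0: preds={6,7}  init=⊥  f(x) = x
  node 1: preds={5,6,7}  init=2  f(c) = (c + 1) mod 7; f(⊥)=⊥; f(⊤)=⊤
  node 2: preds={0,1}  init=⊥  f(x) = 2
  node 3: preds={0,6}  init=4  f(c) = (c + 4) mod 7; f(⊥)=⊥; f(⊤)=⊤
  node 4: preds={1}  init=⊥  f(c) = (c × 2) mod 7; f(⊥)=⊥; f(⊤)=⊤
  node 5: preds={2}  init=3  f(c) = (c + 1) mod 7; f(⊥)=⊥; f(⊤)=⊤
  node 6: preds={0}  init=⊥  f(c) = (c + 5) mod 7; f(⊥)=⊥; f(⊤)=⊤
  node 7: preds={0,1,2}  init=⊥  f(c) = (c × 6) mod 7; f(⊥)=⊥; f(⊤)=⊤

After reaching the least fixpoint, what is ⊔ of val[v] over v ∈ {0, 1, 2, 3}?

Worklist (17 pops):
  #1 pop 0: in=⊥ → ⊥ (no change)
  #2 pop 1: in=3 → ⊤ (was 2); enqueue []
  #3 pop 2: in=⊤ → 2 (was ⊥); enqueue []
  #4 pop 3: in=⊥ → 4 (no change)
  #5 pop 4: in=⊤ → ⊤ (was ⊥); enqueue []
  #6 pop 5: in=2 → 3 (no change)
  #7 pop 6: in=⊥ → ⊥ (no change)
  #8 pop 7: in=⊤ → ⊤ (was ⊥); enqueue [0,1]
  #9 pop 0: in=⊤ → ⊤ (was ⊥); enqueue [2,3,6,7]
  #10 pop 1: in=⊤ → ⊤ (no change)
  #11 pop 2: in=⊤ → 2 (no change)
  #12 pop 3: in=⊤ → ⊤ (was 4); enqueue []
  #13 pop 6: in=⊤ → ⊤ (was ⊥); enqueue [0,1,3]
  #14 pop 7: in=⊤ → ⊤ (no change)
  #15 pop 0: in=⊤ → ⊤ (no change)
  #16 pop 1: in=⊤ → ⊤ (no change)
  #17 pop 3: in=⊤ → ⊤ (no change)

Fixpoint:
  val[0] = ⊤
  val[1] = ⊤
  val[2] = 2
  val[3] = ⊤
  val[4] = ⊤
  val[5] = 3
  val[6] = ⊤
  val[7] = ⊤

⊤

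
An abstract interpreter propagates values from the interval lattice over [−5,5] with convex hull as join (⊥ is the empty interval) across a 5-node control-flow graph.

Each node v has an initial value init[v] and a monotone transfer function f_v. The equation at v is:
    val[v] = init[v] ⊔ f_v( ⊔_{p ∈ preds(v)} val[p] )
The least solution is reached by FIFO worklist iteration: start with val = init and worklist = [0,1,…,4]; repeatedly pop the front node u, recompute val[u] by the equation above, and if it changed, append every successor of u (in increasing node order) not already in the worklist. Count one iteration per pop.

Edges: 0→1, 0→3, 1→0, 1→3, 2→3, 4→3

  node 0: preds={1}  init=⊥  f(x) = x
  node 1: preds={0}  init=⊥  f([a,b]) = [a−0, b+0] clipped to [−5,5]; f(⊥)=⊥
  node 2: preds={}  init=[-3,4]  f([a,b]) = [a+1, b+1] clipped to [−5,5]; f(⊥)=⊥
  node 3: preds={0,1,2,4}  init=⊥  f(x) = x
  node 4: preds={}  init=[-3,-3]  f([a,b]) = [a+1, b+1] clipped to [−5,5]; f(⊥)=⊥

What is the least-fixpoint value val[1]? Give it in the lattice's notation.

Trace (5 dequeues):
  [1] u=0 | in ⊥ | out ⊥ | ==
  [2] u=1 | in ⊥ | out ⊥ | ==
  [3] u=2 | in ⊥ | out [-3,4] | ==
  [4] u=3 | in [-3,4] | out [-3,4] | prev ⊥ | push {}
  [5] u=4 | in ⊥ | out [-3,-3] | ==

Converged values:
  [0] ⊥
  [1] ⊥
  [2] [-3,4]
  [3] [-3,4]
  [4] [-3,-3]

⊥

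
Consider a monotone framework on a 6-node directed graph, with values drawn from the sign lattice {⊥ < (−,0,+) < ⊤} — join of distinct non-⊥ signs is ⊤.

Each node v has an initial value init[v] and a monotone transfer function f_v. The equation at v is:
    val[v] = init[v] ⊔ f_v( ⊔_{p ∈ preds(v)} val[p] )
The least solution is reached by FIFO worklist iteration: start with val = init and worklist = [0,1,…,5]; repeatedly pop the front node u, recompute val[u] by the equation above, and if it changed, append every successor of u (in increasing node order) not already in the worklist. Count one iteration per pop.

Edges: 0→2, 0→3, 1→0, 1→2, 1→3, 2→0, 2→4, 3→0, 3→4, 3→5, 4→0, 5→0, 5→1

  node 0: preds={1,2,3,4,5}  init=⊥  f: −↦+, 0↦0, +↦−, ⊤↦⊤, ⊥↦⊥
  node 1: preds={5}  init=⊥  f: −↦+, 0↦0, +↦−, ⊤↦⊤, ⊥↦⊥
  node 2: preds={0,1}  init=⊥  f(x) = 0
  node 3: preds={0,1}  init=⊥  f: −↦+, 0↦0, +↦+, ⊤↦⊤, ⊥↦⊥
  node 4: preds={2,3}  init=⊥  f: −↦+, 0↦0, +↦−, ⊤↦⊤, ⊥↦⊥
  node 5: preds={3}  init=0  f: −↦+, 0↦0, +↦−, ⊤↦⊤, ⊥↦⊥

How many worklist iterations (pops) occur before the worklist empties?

7

Iteration log — 7 steps:
  step 1. node 0  ⊔preds=0  new=0  old=⊥  +wl: 
  step 2. node 1  ⊔preds=0  new=0  old=⊥  +wl: 0
  step 3. node 2  ⊔preds=0  new=0  old=⊥  +wl: 
  step 4. node 3  ⊔preds=0  new=0  old=⊥  +wl: 
  step 5. node 4  ⊔preds=0  new=0  old=⊥  +wl: 
  step 6. node 5  ⊔preds=0  new=0  stable
  step 7. node 0  ⊔preds=0  new=0  stable

Least fixpoint reached:
  node 0: 0
  node 1: 0
  node 2: 0
  node 3: 0
  node 4: 0
  node 5: 0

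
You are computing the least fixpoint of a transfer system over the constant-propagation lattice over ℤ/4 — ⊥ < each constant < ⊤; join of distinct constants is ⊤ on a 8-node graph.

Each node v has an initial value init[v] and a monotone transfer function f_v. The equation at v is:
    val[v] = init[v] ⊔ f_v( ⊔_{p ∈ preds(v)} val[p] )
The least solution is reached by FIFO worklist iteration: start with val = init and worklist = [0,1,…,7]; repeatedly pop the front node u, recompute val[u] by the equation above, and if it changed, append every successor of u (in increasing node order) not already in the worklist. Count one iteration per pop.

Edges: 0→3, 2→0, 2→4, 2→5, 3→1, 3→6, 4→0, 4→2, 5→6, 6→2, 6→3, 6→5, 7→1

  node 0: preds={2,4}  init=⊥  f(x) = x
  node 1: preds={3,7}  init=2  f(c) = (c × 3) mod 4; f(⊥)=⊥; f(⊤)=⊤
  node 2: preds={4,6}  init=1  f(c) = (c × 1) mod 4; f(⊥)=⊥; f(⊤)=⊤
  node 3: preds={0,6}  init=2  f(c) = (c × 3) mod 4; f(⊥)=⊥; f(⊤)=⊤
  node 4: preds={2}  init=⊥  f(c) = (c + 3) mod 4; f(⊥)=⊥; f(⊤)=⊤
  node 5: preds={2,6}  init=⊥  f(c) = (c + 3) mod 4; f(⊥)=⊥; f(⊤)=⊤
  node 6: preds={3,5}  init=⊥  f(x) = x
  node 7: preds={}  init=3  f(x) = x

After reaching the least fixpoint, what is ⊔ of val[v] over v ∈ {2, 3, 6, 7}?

Trace (18 dequeues):
  [1] u=0 | in 1 | out 1 | prev ⊥ | push {}
  [2] u=1 | in ⊤ | out ⊤ | prev 2 | push {}
  [3] u=2 | in ⊥ | out 1 | ==
  [4] u=3 | in 1 | out ⊤ | prev 2 | push {1}
  [5] u=4 | in 1 | out 0 | prev ⊥ | push {0,2}
  [6] u=5 | in 1 | out 0 | prev ⊥ | push {}
  [7] u=6 | in ⊤ | out ⊤ | prev ⊥ | push {3,5}
  [8] u=7 | in ⊥ | out 3 | ==
  [9] u=1 | in ⊤ | out ⊤ | ==
  [10] u=0 | in ⊤ | out ⊤ | prev 1 | push {}
  [11] u=2 | in ⊤ | out ⊤ | prev 1 | push {0,4}
  [12] u=3 | in ⊤ | out ⊤ | ==
  [13] u=5 | in ⊤ | out ⊤ | prev 0 | push {6}
  [14] u=0 | in ⊤ | out ⊤ | ==
  [15] u=4 | in ⊤ | out ⊤ | prev 0 | push {0,2}
  [16] u=6 | in ⊤ | out ⊤ | ==
  [17] u=0 | in ⊤ | out ⊤ | ==
  [18] u=2 | in ⊤ | out ⊤ | ==

Converged values:
  [0] ⊤
  [1] ⊤
  [2] ⊤
  [3] ⊤
  [4] ⊤
  [5] ⊤
  [6] ⊤
  [7] 3

⊤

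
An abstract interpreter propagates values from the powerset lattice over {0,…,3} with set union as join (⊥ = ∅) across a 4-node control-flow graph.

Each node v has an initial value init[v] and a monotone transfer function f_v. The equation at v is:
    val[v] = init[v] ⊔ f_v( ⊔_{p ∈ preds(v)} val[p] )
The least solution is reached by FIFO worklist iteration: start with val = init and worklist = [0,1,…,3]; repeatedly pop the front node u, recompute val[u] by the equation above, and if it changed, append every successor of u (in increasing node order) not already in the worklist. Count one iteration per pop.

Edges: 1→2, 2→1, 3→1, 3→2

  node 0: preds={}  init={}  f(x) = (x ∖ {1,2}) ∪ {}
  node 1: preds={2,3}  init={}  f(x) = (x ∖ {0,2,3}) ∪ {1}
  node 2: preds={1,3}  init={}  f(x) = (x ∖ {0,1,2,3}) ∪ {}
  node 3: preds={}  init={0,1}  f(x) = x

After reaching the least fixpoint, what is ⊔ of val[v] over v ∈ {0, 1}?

{1}

Trace (4 dequeues):
  [1] u=0 | in {} | out {} | ==
  [2] u=1 | in {0,1} | out {1} | prev {} | push {}
  [3] u=2 | in {0,1} | out {} | ==
  [4] u=3 | in {} | out {0,1} | ==

Converged values:
  [0] {}
  [1] {1}
  [2] {}
  [3] {0,1}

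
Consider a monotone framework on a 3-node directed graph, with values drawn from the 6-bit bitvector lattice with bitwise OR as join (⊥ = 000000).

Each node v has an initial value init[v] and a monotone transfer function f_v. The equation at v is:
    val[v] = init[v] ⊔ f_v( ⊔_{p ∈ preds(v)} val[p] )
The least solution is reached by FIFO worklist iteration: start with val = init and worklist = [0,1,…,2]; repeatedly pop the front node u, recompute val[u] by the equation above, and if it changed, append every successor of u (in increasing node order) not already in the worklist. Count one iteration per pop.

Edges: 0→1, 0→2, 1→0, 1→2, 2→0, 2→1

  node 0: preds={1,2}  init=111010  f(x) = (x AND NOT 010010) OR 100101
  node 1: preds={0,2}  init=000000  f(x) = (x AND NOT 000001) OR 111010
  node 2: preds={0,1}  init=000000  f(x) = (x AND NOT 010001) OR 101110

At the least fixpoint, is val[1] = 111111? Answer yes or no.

Trace (5 dequeues):
  [1] u=0 | in 000000 | out 111111 | prev 111010 | push {}
  [2] u=1 | in 111111 | out 111110 | prev 000000 | push {0}
  [3] u=2 | in 111111 | out 101110 | prev 000000 | push {1}
  [4] u=0 | in 111110 | out 111111 | ==
  [5] u=1 | in 111111 | out 111110 | ==

Converged values:
  [0] 111111
  [1] 111110
  [2] 101110

no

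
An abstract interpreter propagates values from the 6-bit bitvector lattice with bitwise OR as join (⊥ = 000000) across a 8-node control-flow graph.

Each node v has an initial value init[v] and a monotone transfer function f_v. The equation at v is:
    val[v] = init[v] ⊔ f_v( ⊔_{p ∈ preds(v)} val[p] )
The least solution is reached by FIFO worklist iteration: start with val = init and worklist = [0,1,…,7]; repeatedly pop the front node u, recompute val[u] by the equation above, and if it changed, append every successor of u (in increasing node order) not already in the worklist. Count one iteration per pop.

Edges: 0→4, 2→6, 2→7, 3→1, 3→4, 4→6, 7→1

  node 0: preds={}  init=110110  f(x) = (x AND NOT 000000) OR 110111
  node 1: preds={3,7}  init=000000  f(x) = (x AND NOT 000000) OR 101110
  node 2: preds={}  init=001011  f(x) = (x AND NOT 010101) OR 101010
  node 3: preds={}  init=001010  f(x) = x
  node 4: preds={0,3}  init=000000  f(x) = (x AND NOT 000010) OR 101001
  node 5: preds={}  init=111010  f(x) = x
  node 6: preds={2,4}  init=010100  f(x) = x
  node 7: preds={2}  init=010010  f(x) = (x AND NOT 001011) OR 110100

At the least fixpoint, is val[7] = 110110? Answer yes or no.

yes

Iteration log — 9 steps:
  step 1. node 0  ⊔preds=000000  new=110111  old=110110  +wl: 
  step 2. node 1  ⊔preds=011010  new=111110  old=000000  +wl: 
  step 3. node 2  ⊔preds=000000  new=101011  old=001011  +wl: 
  step 4. node 3  ⊔preds=000000  new=001010  stable
  step 5. node 4  ⊔preds=111111  new=111101  old=000000  +wl: 
  step 6. node 5  ⊔preds=000000  new=111010  stable
  step 7. node 6  ⊔preds=111111  new=111111  old=010100  +wl: 
  step 8. node 7  ⊔preds=101011  new=110110  old=010010  +wl: 1
  step 9. node 1  ⊔preds=111110  new=111110  stable

Least fixpoint reached:
  node 0: 110111
  node 1: 111110
  node 2: 101011
  node 3: 001010
  node 4: 111101
  node 5: 111010
  node 6: 111111
  node 7: 110110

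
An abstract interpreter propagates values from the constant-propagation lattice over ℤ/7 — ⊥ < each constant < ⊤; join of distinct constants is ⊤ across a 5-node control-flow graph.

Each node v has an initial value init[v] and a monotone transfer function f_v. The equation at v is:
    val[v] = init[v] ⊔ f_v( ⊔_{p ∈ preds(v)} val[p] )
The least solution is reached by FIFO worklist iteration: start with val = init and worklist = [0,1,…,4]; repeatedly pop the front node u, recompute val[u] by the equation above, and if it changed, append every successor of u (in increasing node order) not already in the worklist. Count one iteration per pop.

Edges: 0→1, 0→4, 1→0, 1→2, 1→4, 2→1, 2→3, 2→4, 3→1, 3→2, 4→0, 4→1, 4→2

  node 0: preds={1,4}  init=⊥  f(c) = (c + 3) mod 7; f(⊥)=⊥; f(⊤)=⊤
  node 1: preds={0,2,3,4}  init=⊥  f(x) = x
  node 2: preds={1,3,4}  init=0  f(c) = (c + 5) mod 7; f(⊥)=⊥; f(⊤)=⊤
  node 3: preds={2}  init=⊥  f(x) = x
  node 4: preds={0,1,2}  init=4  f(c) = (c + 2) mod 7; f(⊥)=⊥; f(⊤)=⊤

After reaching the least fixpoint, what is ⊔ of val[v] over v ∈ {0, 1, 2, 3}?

⊤

Iteration log — 9 steps:
  step 1. node 0  ⊔preds=4  new=0  old=⊥  +wl: 
  step 2. node 1  ⊔preds=⊤  new=⊤  old=⊥  +wl: 0
  step 3. node 2  ⊔preds=⊤  new=⊤  old=0  +wl: 1
  step 4. node 3  ⊔preds=⊤  new=⊤  old=⊥  +wl: 2
  step 5. node 4  ⊔preds=⊤  new=⊤  old=4  +wl: 
  step 6. node 0  ⊔preds=⊤  new=⊤  old=0  +wl: 4
  step 7. node 1  ⊔preds=⊤  new=⊤  stable
  step 8. node 2  ⊔preds=⊤  new=⊤  stable
  step 9. node 4  ⊔preds=⊤  new=⊤  stable

Least fixpoint reached:
  node 0: ⊤
  node 1: ⊤
  node 2: ⊤
  node 3: ⊤
  node 4: ⊤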